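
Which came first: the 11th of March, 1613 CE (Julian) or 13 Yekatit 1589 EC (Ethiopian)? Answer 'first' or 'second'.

Converting both to JDN: 2310276 vs 2304400; the smaller is the second.

second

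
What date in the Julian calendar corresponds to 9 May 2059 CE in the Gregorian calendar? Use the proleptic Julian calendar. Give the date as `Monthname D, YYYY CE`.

April 26, 2059 CE

At this point the Julian calendar is 13 days behind the Gregorian.
9 May 2059 Gregorian − 13 days → 26 April 2059 Julian.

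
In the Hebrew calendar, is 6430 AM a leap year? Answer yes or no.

yes

Hebrew year 6430 is year 8 of its 19-year Metonic cycle; leap years are at positions 3, 6, 8, 11, 14, 17, 19, so it is a leap year (13 months).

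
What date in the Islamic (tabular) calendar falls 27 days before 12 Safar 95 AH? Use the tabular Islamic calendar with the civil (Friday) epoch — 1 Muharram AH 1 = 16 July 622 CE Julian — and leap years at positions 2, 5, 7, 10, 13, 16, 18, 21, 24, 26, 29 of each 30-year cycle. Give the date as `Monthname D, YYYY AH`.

Muharram 15, 95 AH

The starting date is JDN 1981791; 1981791 − 27 = 1981764.
JDN 1981764 corresponds to Muharram 15, 95 AH.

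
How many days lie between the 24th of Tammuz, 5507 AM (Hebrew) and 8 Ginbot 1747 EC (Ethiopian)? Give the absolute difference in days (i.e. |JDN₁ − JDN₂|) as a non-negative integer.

First date → JDN 2359321; second date → JDN 2362194.
The interval is |2359321 − 2362194| = 2873 days.

2873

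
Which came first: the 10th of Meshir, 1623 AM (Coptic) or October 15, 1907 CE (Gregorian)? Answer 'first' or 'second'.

Converting both to JDN: 2417624 vs 2417864; the smaller is the first.

first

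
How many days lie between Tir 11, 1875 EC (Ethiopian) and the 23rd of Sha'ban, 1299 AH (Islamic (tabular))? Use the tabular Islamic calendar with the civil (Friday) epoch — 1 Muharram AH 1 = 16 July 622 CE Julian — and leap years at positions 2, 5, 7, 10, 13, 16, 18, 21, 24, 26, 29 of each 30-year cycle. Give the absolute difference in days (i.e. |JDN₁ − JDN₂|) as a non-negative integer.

JDN of the first date = 2408829.
JDN of the second date = 2408637.
|2408637 − 2408829| = 192.

192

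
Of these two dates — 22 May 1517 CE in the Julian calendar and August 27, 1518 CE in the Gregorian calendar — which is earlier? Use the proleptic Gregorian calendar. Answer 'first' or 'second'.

First date → JDN 2275284; second date → JDN 2275736.
JDN 2275284 < JDN 2275736, so the first date is earlier.

first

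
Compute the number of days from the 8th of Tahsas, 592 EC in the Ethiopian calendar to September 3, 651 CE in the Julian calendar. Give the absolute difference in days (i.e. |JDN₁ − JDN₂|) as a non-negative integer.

18900

JDN of the first date = 1940181.
JDN of the second date = 1959081.
|1959081 − 1940181| = 18900.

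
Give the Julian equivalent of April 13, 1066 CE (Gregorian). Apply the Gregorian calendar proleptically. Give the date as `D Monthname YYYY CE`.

7 April 1066 CE

At this point the Julian calendar is 6 days behind the Gregorian.
13 April 1066 Gregorian − 6 days → 7 April 1066 Julian.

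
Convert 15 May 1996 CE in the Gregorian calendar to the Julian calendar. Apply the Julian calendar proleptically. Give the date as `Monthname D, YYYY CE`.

At this point the Julian calendar is 13 days behind the Gregorian.
15 May 1996 Gregorian − 13 days → 2 May 1996 Julian.

May 2, 1996 CE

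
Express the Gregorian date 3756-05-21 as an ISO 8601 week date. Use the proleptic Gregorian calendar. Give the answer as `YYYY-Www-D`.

3756-W21-5

The weekday is Friday (ISO weekday 5).
That Friday belongs to ISO week 21 of ISO year 3756.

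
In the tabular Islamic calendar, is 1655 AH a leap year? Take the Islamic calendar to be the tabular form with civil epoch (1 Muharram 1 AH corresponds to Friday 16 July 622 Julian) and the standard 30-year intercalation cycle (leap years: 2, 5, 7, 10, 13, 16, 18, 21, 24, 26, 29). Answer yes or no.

yes

Year 1655 AH is year 5 of its 30-year cycle; leap positions are 2, 5, 7, 10, 13, 16, 18, 21, 24, 26, 29, so it is a leap year (355 days).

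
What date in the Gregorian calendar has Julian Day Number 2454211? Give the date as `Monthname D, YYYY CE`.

Counting from JDN 2299161 = 15 Oct 1582 gives an offset of 155050 days.

April 20, 2007 CE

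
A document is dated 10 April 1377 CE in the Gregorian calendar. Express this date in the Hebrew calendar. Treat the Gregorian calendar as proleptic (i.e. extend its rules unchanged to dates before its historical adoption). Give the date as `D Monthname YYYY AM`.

22 Nisan 5137 AM

Both dates share Julian Day Number 2224099; in the Hebrew calendar that is 22 Nisan 5137 AM.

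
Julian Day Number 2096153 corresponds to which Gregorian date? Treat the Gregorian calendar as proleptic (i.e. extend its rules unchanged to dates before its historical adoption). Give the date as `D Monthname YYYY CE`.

JDN 2451545 is 1 Jan 2000; 2096153 is −355392 days from there.

21 December 1026 CE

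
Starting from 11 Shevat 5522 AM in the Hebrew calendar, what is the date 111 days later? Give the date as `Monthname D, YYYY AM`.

Counting 111 days forward from JDN 2364652 reaches JDN 2364763, which is Sivan 4, 5522 AM.

Sivan 4, 5522 AM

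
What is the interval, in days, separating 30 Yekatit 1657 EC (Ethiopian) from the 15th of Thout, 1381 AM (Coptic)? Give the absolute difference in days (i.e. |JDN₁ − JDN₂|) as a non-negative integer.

First date → JDN 2329254; second date → JDN 2329089.
The interval is |2329254 − 2329089| = 165 days.

165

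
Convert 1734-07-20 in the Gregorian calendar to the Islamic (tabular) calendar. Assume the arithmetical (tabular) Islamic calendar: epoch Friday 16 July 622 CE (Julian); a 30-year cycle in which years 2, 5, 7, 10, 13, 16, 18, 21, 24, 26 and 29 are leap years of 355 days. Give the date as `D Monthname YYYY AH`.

18 Safar 1147 AH

Both dates share Julian Day Number 2354591; in the tabular Islamic calendar that is 18 Safar 1147 AH.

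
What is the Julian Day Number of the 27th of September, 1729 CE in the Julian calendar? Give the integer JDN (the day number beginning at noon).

In the Gregorian calendar the same day is 8 October 1729.
JDN 2400001 is 17 November 1858 CE (Gregorian), MJD 0; the target day is −47156 days from there, so JDN = 2352845.

2352845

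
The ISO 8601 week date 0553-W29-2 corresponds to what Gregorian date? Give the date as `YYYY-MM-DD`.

ISO week 1 of 553 is the week containing the first Thursday of 553.
Week 29, day 2 (Tuesday) lands on 0553-07-17.

0553-07-17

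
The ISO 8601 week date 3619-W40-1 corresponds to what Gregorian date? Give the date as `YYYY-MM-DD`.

3619-09-30

ISO week 1 of 3619 is the week containing the first Thursday of 3619.
Week 40, day 1 (Monday) lands on 3619-09-30.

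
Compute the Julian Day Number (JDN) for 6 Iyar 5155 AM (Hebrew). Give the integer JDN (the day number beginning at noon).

Equivalently 5 May 1395 (proleptic Gregorian).
JDN 2400001 is 17 November 1858 CE (Gregorian), MJD 0; the target day is −169303 days from there, so JDN = 2230698.

2230698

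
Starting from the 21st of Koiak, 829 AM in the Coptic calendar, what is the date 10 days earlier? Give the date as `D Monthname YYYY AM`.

11 Koiak 829 AM

JDN of the 21st of Koiak, 829 AM = 2127567.
2127567 − 10 = 2127557.
JDN 2127557 in the Coptic calendar is 11 Koiak 829 AM.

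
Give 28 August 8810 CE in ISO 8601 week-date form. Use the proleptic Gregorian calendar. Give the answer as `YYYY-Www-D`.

8810-W34-6

The weekday is Saturday (ISO weekday 6).
That Saturday belongs to ISO week 34 of ISO year 8810.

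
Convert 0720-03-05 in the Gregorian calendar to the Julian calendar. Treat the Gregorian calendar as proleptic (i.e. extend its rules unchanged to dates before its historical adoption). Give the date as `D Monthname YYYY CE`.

1 March 720 CE

For dates in this range the Gregorian date is 4 days ahead of the Julian.
5 March 720 Gregorian − 4 days → 1 March 720 Julian.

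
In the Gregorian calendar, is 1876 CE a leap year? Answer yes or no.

1876 is divisible by 4 and not by 100, so it is a leap year.

yes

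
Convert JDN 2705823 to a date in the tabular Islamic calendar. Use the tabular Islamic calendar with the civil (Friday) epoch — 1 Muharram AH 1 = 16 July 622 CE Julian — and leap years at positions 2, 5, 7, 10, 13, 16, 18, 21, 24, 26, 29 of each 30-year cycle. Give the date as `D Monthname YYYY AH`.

13 Rabi' al-Thani 2138 AH

JDN 2705823 is 10 March 2696 in the Gregorian calendar.
In the tabular Islamic calendar that day is 13 Rabi' al-Thani 2138 AH.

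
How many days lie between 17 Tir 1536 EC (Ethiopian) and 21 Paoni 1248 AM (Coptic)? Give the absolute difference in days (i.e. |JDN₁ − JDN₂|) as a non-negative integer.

4229

First date → JDN 2285016; second date → JDN 2280787.
The interval is |2285016 − 2280787| = 4229 days.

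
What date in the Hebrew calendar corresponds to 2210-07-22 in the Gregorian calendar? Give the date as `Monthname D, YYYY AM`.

Julian Day Number of the source date = 2528448.
Converting JDN 2528448 to the Hebrew calendar gives 29 Tammuz 5970 AM.

Tammuz 29, 5970 AM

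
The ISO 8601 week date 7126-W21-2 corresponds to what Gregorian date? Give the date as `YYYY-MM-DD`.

7126-05-25

ISO week 1 of 7126 is the week containing the first Thursday of 7126.
Week 21, day 2 (Tuesday) lands on 7126-05-25.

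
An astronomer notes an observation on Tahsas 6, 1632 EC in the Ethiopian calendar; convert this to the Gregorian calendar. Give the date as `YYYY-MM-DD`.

1639-12-13

Both dates share Julian Day Number 2320039; in the Gregorian calendar that is 13 December 1639 CE.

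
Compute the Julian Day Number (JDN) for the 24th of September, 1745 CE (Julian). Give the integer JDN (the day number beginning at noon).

In the Gregorian calendar the same day is 5 October 1745.
JDN 2299161 is 15 October 1582 CE (Gregorian); the target day is +59525 days from there, so JDN = 2358686.

2358686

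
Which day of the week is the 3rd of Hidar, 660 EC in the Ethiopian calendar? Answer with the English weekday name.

Sunday

Equivalently 3 November 667 Gregorian, JDN 1964983.
Since JDN mod 7 = 6 (0 = Monday), the day is Sunday.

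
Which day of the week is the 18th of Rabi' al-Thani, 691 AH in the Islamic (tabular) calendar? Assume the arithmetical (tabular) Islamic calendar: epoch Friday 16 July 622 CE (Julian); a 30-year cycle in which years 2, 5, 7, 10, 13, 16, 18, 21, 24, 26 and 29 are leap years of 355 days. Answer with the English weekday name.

In the proleptic Gregorian calendar this is 15 April 1292 (JDN 2193059).
Since JDN mod 7 = 1 (0 = Monday), the day is Tuesday.

Tuesday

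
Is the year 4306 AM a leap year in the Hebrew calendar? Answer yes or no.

no

Hebrew year 4306 is year 12 of its 19-year Metonic cycle; leap years are at positions 3, 6, 8, 11, 14, 17, 19, so it is a common year (12 months).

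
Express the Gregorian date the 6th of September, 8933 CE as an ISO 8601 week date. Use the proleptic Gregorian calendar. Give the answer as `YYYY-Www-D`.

The weekday is Sunday (ISO weekday 7).
That Sunday belongs to ISO week 36 of ISO year 8933.

8933-W36-7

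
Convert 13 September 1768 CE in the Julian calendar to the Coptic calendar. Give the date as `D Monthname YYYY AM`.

Both dates share Julian Day Number 2367076; in the Coptic calendar that is 16 Thout 1485 AM.

16 Thout 1485 AM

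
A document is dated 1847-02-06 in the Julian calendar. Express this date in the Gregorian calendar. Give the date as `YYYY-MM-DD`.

1847-02-18

For dates in this range the Gregorian date is 12 days ahead of the Julian.
6 February 1847 Julian + 12 days → 18 February 1847 Gregorian.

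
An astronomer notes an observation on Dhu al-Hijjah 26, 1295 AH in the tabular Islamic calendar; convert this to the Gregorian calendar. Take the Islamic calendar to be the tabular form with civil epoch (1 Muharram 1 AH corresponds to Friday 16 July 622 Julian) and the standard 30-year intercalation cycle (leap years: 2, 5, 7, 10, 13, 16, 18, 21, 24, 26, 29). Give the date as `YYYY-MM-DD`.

1878-12-21

Julian Day Number of the source date = 2407340.
Converting JDN 2407340 to the Gregorian calendar gives 21 December 1878 CE.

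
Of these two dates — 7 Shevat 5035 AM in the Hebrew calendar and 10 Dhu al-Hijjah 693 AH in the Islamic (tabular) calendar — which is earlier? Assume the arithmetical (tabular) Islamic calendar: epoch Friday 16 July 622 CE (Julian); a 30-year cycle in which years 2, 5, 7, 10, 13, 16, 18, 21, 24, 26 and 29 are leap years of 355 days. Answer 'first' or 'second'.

Converting both to JDN: 2186757 vs 2193996; the smaller is the first.

first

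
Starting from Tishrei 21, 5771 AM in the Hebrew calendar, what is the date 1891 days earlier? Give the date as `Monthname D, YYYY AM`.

Tammuz 19, 5765 AM

The starting date is JDN 2455469; 2455469 − 1891 = 2453578.
JDN 2453578 corresponds to Tammuz 19, 5765 AM.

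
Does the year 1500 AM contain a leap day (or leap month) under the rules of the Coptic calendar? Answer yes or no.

no

1500 mod 4 = 0; in the Coptic calendar a year is leap when year mod 4 = 3, so it is a common year.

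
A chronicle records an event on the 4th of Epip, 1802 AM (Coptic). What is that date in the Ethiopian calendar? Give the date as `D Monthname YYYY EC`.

Both dates share Julian Day Number 2483148; in the Ethiopian calendar that is 4 Hamle 2078 EC.

4 Hamle 2078 EC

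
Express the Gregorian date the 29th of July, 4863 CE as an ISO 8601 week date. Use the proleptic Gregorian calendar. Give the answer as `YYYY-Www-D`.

4863-W30-7

The weekday is Sunday (ISO weekday 7).
That Sunday belongs to ISO week 30 of ISO year 4863.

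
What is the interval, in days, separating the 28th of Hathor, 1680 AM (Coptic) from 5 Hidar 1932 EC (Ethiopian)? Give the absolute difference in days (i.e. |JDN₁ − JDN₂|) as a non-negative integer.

8789

First date → JDN 2438372; second date → JDN 2429583.
The interval is |2438372 − 2429583| = 8789 days.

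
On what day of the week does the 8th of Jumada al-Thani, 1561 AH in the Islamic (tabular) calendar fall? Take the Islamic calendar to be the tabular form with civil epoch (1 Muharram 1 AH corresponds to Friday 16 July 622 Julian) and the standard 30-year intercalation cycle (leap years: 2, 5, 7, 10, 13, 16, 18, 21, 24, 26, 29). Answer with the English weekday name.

Sunday

Equivalently 8 July 2136 Gregorian, JDN 2501407.
Since JDN mod 7 = 6 (0 = Monday), the day is Sunday.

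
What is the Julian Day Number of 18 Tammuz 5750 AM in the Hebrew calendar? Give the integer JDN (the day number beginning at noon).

In the Gregorian calendar the same day is 11 July 1990.
JDN 2451545 is 1 January 2000 CE (Gregorian); the target day is −3461 days from there, so JDN = 2448084.

2448084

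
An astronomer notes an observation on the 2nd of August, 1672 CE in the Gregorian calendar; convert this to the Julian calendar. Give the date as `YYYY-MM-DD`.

For dates in this range the Gregorian date is 10 days ahead of the Julian.
2 August 1672 Gregorian − 10 days → 23 July 1672 Julian.

1672-07-23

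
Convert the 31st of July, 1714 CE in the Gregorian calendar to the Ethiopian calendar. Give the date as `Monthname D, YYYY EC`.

Both dates share Julian Day Number 2347297; in the Ethiopian calendar that is 26 Hamle 1706 EC.

Hamle 26, 1706 EC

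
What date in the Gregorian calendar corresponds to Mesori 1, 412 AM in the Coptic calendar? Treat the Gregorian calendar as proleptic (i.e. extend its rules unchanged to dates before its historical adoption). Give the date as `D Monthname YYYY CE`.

Julian Day Number of the source date = 1975478.
Converting JDN 1975478 to the Gregorian calendar gives 28 July 696 CE.

28 July 696 CE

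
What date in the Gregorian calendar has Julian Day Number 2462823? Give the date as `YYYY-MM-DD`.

2030-11-17

Counting from JDN 2299161 = 15 Oct 1582 gives an offset of 163662 days.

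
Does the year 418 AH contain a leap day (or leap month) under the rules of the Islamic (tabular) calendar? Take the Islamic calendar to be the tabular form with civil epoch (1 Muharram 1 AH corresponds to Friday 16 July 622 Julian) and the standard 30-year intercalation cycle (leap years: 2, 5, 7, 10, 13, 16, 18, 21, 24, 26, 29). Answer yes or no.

no

Year 418 AH is year 28 of its 30-year cycle; leap positions are 2, 5, 7, 10, 13, 16, 18, 21, 24, 26, 29, so it is a common year (354 days).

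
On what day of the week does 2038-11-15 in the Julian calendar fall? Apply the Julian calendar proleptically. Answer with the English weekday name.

In the Gregorian calendar this is 28 November 2038 (JDN 2465756).
JDN 2465756 mod 7 = 6, and JDN 0 was a Monday, so this is a Sunday.

Sunday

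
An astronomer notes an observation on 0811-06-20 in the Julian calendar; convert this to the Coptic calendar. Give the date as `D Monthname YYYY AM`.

26 Paoni 527 AM

The source date corresponds to 24 June 811 in the proleptic Gregorian calendar (JDN 2017446).
That day falls on 26 Paoni 527 AM in the Coptic calendar.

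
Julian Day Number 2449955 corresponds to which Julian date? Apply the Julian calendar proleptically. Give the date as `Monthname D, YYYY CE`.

The Gregorian equivalent of JDN 2449955 is 25 August 1995.
In the Julian calendar that day is August 12, 1995 CE.

August 12, 1995 CE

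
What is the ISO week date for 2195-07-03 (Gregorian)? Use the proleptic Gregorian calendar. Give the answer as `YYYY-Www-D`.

2195-W27-5

The weekday is Friday (ISO weekday 5).
That Friday belongs to ISO week 27 of ISO year 2195.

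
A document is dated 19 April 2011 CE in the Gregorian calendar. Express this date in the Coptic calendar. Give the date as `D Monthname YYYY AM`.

Both dates share Julian Day Number 2455671; in the Coptic calendar that is 11 Parmouti 1727 AM.

11 Parmouti 1727 AM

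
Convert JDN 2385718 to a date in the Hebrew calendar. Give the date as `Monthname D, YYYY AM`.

JDN 2385718 is 10 October 1819 in the Gregorian calendar.
In the Hebrew calendar that day is Tishrei 21, 5580 AM.

Tishrei 21, 5580 AM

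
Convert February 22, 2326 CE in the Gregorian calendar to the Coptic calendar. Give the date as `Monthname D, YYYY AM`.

Meshir 12, 2042 AM

Both dates share Julian Day Number 2570666; in the Coptic calendar that is 12 Meshir 2042 AM.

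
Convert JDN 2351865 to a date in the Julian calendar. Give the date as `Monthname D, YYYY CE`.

JDN 2351865 is 1 February 1727 in the Gregorian calendar.
In the Julian calendar that day is January 21, 1727 CE.

January 21, 1727 CE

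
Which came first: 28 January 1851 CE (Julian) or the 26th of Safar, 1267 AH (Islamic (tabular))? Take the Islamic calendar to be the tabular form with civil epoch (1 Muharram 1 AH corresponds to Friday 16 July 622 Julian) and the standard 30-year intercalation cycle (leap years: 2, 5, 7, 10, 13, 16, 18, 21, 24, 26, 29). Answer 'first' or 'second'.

The two dates have Julian Day Numbers 2397163 and 2397123 respectively.
Since 2397123 < 2397163, the second date comes first.

second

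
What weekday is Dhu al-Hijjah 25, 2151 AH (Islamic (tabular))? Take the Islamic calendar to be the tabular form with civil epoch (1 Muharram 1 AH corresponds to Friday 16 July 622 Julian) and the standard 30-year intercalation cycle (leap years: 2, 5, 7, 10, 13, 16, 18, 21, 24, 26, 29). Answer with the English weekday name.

Equivalently 25 June 2709 Gregorian, JDN 2710677.
JDN 2710677 mod 7 = 4, and JDN 0 was a Monday, so this is a Friday.

Friday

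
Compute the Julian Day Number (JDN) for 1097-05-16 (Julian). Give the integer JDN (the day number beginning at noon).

2121873

In the proleptic Gregorian calendar the same day is 22 May 1097.
JDN 2299161 is 15 October 1582 CE (Gregorian); the target day is −177288 days from there, so JDN = 2121873.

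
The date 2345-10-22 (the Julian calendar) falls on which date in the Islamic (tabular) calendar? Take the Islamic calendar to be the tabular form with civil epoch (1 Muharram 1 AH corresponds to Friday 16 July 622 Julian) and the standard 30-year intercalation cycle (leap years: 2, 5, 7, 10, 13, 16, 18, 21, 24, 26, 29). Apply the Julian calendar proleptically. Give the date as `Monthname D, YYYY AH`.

Rabi' al-Awwal 11, 1777 AH

Both dates share Julian Day Number 2577864; in the tabular Islamic calendar that is 11 Rabi' al-Awwal 1777 AH.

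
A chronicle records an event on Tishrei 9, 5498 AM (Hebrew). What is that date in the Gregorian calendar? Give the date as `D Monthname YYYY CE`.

Julian Day Number of the source date = 2355763.
Converting JDN 2355763 to the Gregorian calendar gives 4 October 1737 CE.

4 October 1737 CE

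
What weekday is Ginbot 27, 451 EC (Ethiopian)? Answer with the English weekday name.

This is JDN 1888849 (23 May 459 Gregorian).
JDN 1888849 mod 7 = 4, and JDN 0 was a Monday, so this is a Friday.

Friday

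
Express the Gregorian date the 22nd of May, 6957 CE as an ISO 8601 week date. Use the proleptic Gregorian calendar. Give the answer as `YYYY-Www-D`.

The weekday is Sunday (ISO weekday 7).
That Sunday belongs to ISO week 20 of ISO year 6957.

6957-W20-7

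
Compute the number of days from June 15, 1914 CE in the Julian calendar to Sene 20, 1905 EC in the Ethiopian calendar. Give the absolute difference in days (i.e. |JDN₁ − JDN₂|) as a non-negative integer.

366

First date → JDN 2420312; second date → JDN 2419946.
The interval is |2420312 − 2419946| = 366 days.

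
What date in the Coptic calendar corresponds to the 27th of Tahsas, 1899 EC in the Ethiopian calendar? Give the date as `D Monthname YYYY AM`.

27 Koiak 1623 AM

Both dates share Julian Day Number 2417581; in the Coptic calendar that is 27 Koiak 1623 AM.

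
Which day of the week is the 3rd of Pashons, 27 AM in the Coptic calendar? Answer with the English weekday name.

Saturday

In the proleptic Gregorian calendar this is 29 April 311 (JDN 1834768).
JDN 1834768 mod 7 = 5, and JDN 0 was a Monday, so this is a Saturday.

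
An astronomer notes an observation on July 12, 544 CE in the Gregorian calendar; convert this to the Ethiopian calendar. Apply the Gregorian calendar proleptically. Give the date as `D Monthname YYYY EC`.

Both dates share Julian Day Number 1919945; in the Ethiopian calendar that is 16 Hamle 536 EC.

16 Hamle 536 EC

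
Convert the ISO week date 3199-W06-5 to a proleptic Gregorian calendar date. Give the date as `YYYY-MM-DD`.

ISO week 1 of 3199 is the week containing the first Thursday of 3199.
Week 6, day 5 (Friday) lands on 3199-02-12.

3199-02-12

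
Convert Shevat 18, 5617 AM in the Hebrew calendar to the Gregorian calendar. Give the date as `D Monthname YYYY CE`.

Both dates share Julian Day Number 2399358; in the Gregorian calendar that is 12 February 1857 CE.

12 February 1857 CE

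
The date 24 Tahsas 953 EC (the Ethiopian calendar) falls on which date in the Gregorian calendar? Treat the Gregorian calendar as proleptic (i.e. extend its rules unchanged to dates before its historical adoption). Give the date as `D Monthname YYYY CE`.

25 December 960 CE

Both dates share Julian Day Number 2072052; in the Gregorian calendar that is 25 December 960 CE.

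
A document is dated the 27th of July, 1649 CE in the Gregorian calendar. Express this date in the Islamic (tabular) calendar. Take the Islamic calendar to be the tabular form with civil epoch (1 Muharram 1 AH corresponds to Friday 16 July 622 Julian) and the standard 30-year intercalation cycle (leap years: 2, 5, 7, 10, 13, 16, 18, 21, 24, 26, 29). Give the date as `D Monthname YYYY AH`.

Both dates share Julian Day Number 2323553; in the tabular Islamic calendar that is 17 Rajab 1059 AH.

17 Rajab 1059 AH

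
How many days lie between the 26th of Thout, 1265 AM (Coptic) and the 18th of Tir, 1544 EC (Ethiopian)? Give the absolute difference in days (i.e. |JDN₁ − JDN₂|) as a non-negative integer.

1208

JDN of the first date = 2286731.
JDN of the second date = 2287939.
|2287939 − 2286731| = 1208.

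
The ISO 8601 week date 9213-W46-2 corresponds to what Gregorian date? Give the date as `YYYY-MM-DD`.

9213-11-12

ISO week 1 of 9213 is the week containing the first Thursday of 9213.
Week 46, day 2 (Tuesday) lands on 9213-11-12.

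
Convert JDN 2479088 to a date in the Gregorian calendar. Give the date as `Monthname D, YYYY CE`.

May 30, 2075 CE

JDN 2451545 is 1 Jan 2000; 2479088 is +27543 days from there.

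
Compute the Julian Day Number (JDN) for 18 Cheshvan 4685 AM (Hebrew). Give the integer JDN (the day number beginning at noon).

Equivalently 24 October 924 (proleptic Gregorian).
JDN 2299161 is 15 October 1582 CE (Gregorian); the target day is −240320 days from there, so JDN = 2058841.

2058841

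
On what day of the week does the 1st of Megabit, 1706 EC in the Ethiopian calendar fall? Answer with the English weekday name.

This is JDN 2347152 (8 March 1714 Gregorian).
JDN 2347152 mod 7 = 3, and JDN 0 was a Monday, so this is a Thursday.

Thursday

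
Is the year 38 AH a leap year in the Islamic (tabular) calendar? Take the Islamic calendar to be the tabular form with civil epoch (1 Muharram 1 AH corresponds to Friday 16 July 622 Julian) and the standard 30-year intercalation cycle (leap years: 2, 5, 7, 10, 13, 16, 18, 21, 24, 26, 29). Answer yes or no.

no

Year 38 AH is year 8 of its 30-year cycle; leap positions are 2, 5, 7, 10, 13, 16, 18, 21, 24, 26, 29, so it is a common year (354 days).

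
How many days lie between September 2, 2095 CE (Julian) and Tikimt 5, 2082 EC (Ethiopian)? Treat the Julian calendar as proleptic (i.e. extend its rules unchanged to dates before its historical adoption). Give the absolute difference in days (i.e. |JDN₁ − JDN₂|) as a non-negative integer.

JDN of the first date = 2486501.
JDN of the second date = 2484340.
|2484340 − 2486501| = 2161.

2161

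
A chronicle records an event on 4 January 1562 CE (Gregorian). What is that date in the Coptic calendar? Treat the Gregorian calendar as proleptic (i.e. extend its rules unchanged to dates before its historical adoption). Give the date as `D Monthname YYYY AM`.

Julian Day Number of the source date = 2291572.
Converting JDN 2291572 to the Coptic calendar gives 29 Koiak 1278 AM.

29 Koiak 1278 AM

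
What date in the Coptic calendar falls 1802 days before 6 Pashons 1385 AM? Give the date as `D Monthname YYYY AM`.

30 Pashons 1380 AM

The starting date is JDN 2330781; 2330781 − 1802 = 2328979.
JDN 2328979 corresponds to 30 Pashons 1380 AM.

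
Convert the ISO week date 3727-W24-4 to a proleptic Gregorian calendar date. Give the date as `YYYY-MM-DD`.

3727-06-12

ISO week 1 of 3727 is the week containing the first Thursday of 3727.
Week 24, day 4 (Thursday) lands on 3727-06-12.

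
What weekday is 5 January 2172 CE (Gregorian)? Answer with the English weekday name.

Sunday

JDN 2514371 mod 7 = 6, and JDN 0 was a Monday, so this is a Sunday.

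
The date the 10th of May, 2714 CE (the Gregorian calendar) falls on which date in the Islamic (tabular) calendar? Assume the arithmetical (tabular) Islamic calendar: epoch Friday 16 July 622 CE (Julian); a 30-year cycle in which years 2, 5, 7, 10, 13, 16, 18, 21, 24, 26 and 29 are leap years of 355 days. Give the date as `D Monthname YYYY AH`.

3 Muharram 2157 AH

Julian Day Number of the source date = 2712457.
Converting JDN 2712457 to the tabular Islamic calendar gives 3 Muharram 2157 AH.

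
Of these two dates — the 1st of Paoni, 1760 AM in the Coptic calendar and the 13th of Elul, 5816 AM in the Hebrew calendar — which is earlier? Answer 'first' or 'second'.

first

The two dates have Julian Day Numbers 2467775 and 2472236 respectively.
Since 2467775 < 2472236, the first date comes first.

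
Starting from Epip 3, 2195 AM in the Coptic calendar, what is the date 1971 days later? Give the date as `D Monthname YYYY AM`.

22 Hathor 2201 AM

The starting date is JDN 2626690; 2626690 + 1971 = 2628661.
JDN 2628661 corresponds to 22 Hathor 2201 AM.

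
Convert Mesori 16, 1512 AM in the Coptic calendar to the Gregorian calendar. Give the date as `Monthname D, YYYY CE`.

Julian Day Number of the source date = 2377268.
Converting JDN 2377268 to the Gregorian calendar gives 20 August 1796 CE.

August 20, 1796 CE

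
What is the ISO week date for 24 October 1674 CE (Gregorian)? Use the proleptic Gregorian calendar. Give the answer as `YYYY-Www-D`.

1674-W43-3

The weekday is Wednesday (ISO weekday 3).
That Wednesday belongs to ISO week 43 of ISO year 1674.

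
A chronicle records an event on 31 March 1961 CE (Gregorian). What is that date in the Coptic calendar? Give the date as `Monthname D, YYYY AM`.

Paremhat 22, 1677 AM

Both dates share Julian Day Number 2437390; in the Coptic calendar that is 22 Paremhat 1677 AM.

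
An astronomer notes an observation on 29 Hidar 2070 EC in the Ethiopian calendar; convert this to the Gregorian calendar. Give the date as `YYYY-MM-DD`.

Both dates share Julian Day Number 2480011; in the Gregorian calendar that is 8 December 2077 CE.

2077-12-08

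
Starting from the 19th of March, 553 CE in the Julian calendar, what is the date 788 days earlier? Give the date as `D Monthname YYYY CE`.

21 January 551 CE

Counting 788 days back from JDN 1923119 reaches JDN 1922331, which is 21 January 551 CE.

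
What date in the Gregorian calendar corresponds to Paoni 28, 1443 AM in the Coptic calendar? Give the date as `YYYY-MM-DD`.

Julian Day Number of the source date = 2352017.
Converting JDN 2352017 to the Gregorian calendar gives 3 July 1727 CE.

1727-07-03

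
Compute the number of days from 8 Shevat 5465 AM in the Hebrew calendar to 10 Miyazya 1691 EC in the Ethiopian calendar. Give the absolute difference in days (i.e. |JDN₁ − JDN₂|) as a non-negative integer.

JDN of the first date = 2343831.
JDN of the second date = 2341712.
|2341712 − 2343831| = 2119.

2119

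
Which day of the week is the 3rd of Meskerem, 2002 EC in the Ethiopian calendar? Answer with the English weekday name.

Sunday

In the Gregorian calendar this is 13 September 2009 (JDN 2455088).
2455088 ≡ 6 (mod 7); counting from Monday = 0 gives Sunday.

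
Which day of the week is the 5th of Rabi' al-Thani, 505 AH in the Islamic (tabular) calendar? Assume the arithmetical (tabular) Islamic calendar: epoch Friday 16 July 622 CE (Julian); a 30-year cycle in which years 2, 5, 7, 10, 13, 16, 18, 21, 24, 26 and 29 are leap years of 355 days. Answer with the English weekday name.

This is JDN 2127134 (18 October 1111 Gregorian).
Since JDN mod 7 = 2 (0 = Monday), the day is Wednesday.

Wednesday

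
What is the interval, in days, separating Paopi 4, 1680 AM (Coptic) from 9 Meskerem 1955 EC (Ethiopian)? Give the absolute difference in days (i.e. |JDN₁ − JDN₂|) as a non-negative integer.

391

JDN of the first date = 2438318.
JDN of the second date = 2437927.
|2437927 − 2438318| = 391.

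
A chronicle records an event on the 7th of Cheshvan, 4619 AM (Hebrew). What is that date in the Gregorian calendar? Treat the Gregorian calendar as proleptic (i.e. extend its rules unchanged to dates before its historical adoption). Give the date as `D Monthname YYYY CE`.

Both dates share Julian Day Number 2034733; in the Gregorian calendar that is 22 October 858 CE.

22 October 858 CE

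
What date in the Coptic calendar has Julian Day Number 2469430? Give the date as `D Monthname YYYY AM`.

JDN 2469430 is 19 December 2048 in the Gregorian calendar.
In the Coptic calendar that day is 10 Koiak 1765 AM.

10 Koiak 1765 AM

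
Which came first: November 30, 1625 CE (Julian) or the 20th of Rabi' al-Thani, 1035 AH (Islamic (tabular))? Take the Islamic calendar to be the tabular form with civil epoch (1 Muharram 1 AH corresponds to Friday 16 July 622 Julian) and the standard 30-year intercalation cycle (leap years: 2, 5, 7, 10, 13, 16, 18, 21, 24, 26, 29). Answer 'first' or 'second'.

Converting both to JDN: 2314923 vs 2314963; the smaller is the first.

first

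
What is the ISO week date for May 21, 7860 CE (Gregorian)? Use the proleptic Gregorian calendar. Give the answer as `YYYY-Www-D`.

7860-W21-1

The weekday is Monday (ISO weekday 1).
That Monday belongs to ISO week 21 of ISO year 7860.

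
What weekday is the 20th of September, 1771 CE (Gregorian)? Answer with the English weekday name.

Since JDN mod 7 = 4 (0 = Monday), the day is Friday.

Friday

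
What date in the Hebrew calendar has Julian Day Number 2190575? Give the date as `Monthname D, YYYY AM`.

The proleptic Gregorian equivalent of JDN 2190575 is 27 June 1285.
In the Hebrew calendar that day is Tammuz 16, 5045 AM.

Tammuz 16, 5045 AM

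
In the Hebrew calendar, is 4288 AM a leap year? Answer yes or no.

no

Hebrew year 4288 is year 13 of its 19-year Metonic cycle; leap years are at positions 3, 6, 8, 11, 14, 17, 19, so it is a common year (12 months).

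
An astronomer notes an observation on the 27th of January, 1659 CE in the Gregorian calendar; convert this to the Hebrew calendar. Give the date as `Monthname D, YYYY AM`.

Julian Day Number of the source date = 2327024.
Converting JDN 2327024 to the Hebrew calendar gives 3 Shevat 5419 AM.

Shevat 3, 5419 AM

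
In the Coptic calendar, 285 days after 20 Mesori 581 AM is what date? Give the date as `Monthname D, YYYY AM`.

The starting date is JDN 2037224; 2037224 + 285 = 2037509.
JDN 2037509 corresponds to Pashons 30, 582 AM.

Pashons 30, 582 AM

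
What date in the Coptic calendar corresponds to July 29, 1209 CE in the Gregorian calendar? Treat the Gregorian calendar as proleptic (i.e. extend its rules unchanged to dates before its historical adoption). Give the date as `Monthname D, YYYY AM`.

Julian Day Number of the source date = 2162848.
Converting JDN 2162848 to the Coptic calendar gives 28 Epip 925 AM.

Epip 28, 925 AM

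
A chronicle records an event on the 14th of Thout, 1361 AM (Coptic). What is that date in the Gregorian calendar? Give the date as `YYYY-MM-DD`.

Both dates share Julian Day Number 2321783; in the Gregorian calendar that is 21 September 1644 CE.

1644-09-21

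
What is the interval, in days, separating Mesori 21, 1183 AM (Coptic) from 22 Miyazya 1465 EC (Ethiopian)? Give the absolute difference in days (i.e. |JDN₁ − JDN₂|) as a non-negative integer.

First date → JDN 2257105; second date → JDN 2259178.
The interval is |2257105 − 2259178| = 2073 days.

2073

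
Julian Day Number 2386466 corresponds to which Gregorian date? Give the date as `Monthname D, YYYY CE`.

October 27, 1821 CE

Counting from JDN 2299161 = 15 Oct 1582 gives an offset of 87305 days.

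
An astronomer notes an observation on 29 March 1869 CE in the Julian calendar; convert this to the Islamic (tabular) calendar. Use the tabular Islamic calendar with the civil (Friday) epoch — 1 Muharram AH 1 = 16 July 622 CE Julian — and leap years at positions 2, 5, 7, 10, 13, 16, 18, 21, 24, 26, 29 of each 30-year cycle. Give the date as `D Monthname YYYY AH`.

27 Dhu al-Hijjah 1285 AH

Both dates share Julian Day Number 2403798; in the tabular Islamic calendar that is 27 Dhu al-Hijjah 1285 AH.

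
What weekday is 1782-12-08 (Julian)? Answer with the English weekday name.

Thursday

Equivalently 19 December 1782 Gregorian, JDN 2372275.
Since JDN mod 7 = 3 (0 = Monday), the day is Thursday.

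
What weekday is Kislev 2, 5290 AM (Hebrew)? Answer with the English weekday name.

Equivalently 13 November 1529 Gregorian, JDN 2279832.
JDN 2279832 mod 7 = 2, and JDN 0 was a Monday, so this is a Wednesday.

Wednesday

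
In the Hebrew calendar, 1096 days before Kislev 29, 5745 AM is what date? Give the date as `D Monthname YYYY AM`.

Counting 1096 days back from JDN 2446058 reaches JDN 2444962, which is 27 Kislev 5742 AM.

27 Kislev 5742 AM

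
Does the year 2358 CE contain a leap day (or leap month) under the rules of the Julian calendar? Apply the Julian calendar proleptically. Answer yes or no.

no

2358 mod 4 = 2, so it is a common year in the Julian calendar.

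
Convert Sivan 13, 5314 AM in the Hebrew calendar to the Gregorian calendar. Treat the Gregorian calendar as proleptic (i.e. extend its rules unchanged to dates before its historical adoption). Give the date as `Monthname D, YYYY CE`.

May 24, 1554 CE

Julian Day Number of the source date = 2288790.
Converting JDN 2288790 to the Gregorian calendar gives 24 May 1554 CE.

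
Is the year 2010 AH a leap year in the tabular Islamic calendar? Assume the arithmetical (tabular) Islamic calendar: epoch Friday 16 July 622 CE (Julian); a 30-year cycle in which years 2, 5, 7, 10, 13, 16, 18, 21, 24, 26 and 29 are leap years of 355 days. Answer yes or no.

no

Year 2010 AH is year 30 of its 30-year cycle; leap positions are 2, 5, 7, 10, 13, 16, 18, 21, 24, 26, 29, so it is a common year (354 days).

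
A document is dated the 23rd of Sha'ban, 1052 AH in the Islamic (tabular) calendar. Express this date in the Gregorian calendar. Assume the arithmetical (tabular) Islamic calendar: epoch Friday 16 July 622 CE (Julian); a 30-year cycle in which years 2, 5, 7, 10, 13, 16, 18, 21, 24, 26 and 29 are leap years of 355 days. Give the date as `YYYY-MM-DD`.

Both dates share Julian Day Number 2321108; in the Gregorian calendar that is 16 November 1642 CE.

1642-11-16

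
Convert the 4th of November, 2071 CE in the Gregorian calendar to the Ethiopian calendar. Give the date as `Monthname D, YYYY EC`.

Tikimt 24, 2064 EC

Both dates share Julian Day Number 2477785; in the Ethiopian calendar that is 24 Tikimt 2064 EC.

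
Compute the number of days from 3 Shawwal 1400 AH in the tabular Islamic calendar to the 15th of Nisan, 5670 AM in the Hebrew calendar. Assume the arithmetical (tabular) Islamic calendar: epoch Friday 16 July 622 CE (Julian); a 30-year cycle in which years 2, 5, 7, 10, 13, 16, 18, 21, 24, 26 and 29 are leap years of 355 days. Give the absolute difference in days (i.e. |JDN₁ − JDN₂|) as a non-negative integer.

25681

JDN of the first date = 2444467.
JDN of the second date = 2418786.
|2418786 − 2444467| = 25681.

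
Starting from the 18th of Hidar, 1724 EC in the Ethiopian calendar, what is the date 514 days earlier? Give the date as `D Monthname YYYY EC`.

The starting date is JDN 2353624; 2353624 − 514 = 2353110.
JDN 2353110 corresponds to 25 Sene 1722 EC.

25 Sene 1722 EC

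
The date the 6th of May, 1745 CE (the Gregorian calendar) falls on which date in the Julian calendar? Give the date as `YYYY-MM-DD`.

1745-04-25

For dates in this range the Gregorian date is 11 days ahead of the Julian.
6 May 1745 Gregorian − 11 days → 25 April 1745 Julian.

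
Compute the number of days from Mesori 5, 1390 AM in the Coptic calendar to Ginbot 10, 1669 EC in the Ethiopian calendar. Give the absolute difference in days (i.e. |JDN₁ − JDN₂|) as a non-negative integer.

1011

First date → JDN 2332696; second date → JDN 2333707.
The interval is |2332696 − 2333707| = 1011 days.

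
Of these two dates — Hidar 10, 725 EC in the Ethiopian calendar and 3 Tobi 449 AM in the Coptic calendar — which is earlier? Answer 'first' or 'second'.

The two dates have Julian Day Numbers 1988731 and 1988784 respectively.
Since 1988731 < 1988784, the first date comes first.

first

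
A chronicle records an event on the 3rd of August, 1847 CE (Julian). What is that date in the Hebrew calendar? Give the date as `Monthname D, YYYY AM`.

Elul 3, 5607 AM

Julian Day Number of the source date = 2395889.
Converting JDN 2395889 to the Hebrew calendar gives 3 Elul 5607 AM.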